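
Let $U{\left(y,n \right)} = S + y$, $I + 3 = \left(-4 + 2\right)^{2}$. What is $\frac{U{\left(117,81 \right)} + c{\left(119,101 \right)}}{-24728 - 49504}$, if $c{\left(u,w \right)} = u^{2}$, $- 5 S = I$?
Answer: $- \frac{71389}{371160} \approx -0.19234$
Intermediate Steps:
$I = 1$ ($I = -3 + \left(-4 + 2\right)^{2} = -3 + \left(-2\right)^{2} = -3 + 4 = 1$)
$S = - \frac{1}{5}$ ($S = \left(- \frac{1}{5}\right) 1 = - \frac{1}{5} \approx -0.2$)
$U{\left(y,n \right)} = - \frac{1}{5} + y$
$\frac{U{\left(117,81 \right)} + c{\left(119,101 \right)}}{-24728 - 49504} = \frac{\left(- \frac{1}{5} + 117\right) + 119^{2}}{-24728 - 49504} = \frac{\frac{584}{5} + 14161}{-74232} = \frac{71389}{5} \left(- \frac{1}{74232}\right) = - \frac{71389}{371160}$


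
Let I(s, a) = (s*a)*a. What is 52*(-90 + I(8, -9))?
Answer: 29016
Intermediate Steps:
I(s, a) = s*a² (I(s, a) = (a*s)*a = s*a²)
52*(-90 + I(8, -9)) = 52*(-90 + 8*(-9)²) = 52*(-90 + 8*81) = 52*(-90 + 648) = 52*558 = 29016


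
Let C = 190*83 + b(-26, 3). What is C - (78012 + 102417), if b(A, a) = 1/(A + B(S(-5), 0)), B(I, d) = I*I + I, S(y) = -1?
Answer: -4281135/26 ≈ -1.6466e+5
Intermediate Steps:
B(I, d) = I + I**2 (B(I, d) = I**2 + I = I + I**2)
b(A, a) = 1/A (b(A, a) = 1/(A - (1 - 1)) = 1/(A - 1*0) = 1/(A + 0) = 1/A)
C = 410019/26 (C = 190*83 + 1/(-26) = 15770 - 1/26 = 410019/26 ≈ 15770.)
C - (78012 + 102417) = 410019/26 - (78012 + 102417) = 410019/26 - 1*180429 = 410019/26 - 180429 = -4281135/26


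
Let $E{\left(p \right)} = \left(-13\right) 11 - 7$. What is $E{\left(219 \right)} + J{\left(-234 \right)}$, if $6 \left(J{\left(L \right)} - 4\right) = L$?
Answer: $-185$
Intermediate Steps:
$E{\left(p \right)} = -150$ ($E{\left(p \right)} = -143 - 7 = -150$)
$J{\left(L \right)} = 4 + \frac{L}{6}$
$E{\left(219 \right)} + J{\left(-234 \right)} = -150 + \left(4 + \frac{1}{6} \left(-234\right)\right) = -150 + \left(4 - 39\right) = -150 - 35 = -185$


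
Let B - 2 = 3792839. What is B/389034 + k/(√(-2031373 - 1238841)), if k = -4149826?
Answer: 3792841/389034 + 2074913*I*√3270214/1635107 ≈ 9.7494 + 2294.8*I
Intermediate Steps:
B = 3792841 (B = 2 + 3792839 = 3792841)
B/389034 + k/(√(-2031373 - 1238841)) = 3792841/389034 - 4149826/√(-2031373 - 1238841) = 3792841*(1/389034) - 4149826*(-I*√3270214/3270214) = 3792841/389034 - 4149826*(-I*√3270214/3270214) = 3792841/389034 - (-2074913)*I*√3270214/1635107 = 3792841/389034 + 2074913*I*√3270214/1635107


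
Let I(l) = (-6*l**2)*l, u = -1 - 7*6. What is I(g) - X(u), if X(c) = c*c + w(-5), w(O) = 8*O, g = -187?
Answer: 39233409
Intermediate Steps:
u = -43 (u = -1 - 42 = -43)
X(c) = -40 + c**2 (X(c) = c*c + 8*(-5) = c**2 - 40 = -40 + c**2)
I(l) = -6*l**3
I(g) - X(u) = -6*(-187)**3 - (-40 + (-43)**2) = -6*(-6539203) - (-40 + 1849) = 39235218 - 1*1809 = 39235218 - 1809 = 39233409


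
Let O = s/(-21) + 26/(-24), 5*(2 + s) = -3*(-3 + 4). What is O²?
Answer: 162409/176400 ≈ 0.92069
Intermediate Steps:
s = -13/5 (s = -2 + (-3*(-3 + 4))/5 = -2 + (-3*1)/5 = -2 + (⅕)*(-3) = -2 - ⅗ = -13/5 ≈ -2.6000)
O = -403/420 (O = -13/5/(-21) + 26/(-24) = -13/5*(-1/21) + 26*(-1/24) = 13/105 - 13/12 = -403/420 ≈ -0.95952)
O² = (-403/420)² = 162409/176400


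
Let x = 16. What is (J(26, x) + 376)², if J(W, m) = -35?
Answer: 116281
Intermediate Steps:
(J(26, x) + 376)² = (-35 + 376)² = 341² = 116281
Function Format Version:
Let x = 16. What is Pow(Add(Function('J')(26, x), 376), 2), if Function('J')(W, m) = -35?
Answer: 116281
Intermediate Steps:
Pow(Add(Function('J')(26, x), 376), 2) = Pow(Add(-35, 376), 2) = Pow(341, 2) = 116281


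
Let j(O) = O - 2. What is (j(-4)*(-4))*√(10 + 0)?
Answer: 24*√10 ≈ 75.895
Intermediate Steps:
j(O) = -2 + O (j(O) = O - 1*2 = O - 2 = -2 + O)
(j(-4)*(-4))*√(10 + 0) = ((-2 - 4)*(-4))*√(10 + 0) = (-6*(-4))*√10 = 24*√10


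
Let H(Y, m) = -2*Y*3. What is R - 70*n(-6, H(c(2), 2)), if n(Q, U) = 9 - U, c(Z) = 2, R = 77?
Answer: -1393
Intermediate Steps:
H(Y, m) = -6*Y
R - 70*n(-6, H(c(2), 2)) = 77 - 70*(9 - (-6)*2) = 77 - 70*(9 - 1*(-12)) = 77 - 70*(9 + 12) = 77 - 70*21 = 77 - 1470 = -1393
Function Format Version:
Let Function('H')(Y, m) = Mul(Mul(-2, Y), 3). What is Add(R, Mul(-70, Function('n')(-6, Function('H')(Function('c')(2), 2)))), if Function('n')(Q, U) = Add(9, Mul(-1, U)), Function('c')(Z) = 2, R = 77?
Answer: -1393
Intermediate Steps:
Function('H')(Y, m) = Mul(-6, Y)
Add(R, Mul(-70, Function('n')(-6, Function('H')(Function('c')(2), 2)))) = Add(77, Mul(-70, Add(9, Mul(-1, Mul(-6, 2))))) = Add(77, Mul(-70, Add(9, Mul(-1, -12)))) = Add(77, Mul(-70, Add(9, 12))) = Add(77, Mul(-70, 21)) = Add(77, -1470) = -1393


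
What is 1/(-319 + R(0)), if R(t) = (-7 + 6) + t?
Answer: -1/320 ≈ -0.0031250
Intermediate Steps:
R(t) = -1 + t
1/(-319 + R(0)) = 1/(-319 + (-1 + 0)) = 1/(-319 - 1) = 1/(-320) = -1/320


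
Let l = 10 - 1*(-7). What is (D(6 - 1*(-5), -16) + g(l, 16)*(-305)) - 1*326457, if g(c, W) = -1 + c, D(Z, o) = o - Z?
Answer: -331364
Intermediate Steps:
l = 17 (l = 10 + 7 = 17)
(D(6 - 1*(-5), -16) + g(l, 16)*(-305)) - 1*326457 = ((-16 - (6 - 1*(-5))) + (-1 + 17)*(-305)) - 1*326457 = ((-16 - (6 + 5)) + 16*(-305)) - 326457 = ((-16 - 1*11) - 4880) - 326457 = ((-16 - 11) - 4880) - 326457 = (-27 - 4880) - 326457 = -4907 - 326457 = -331364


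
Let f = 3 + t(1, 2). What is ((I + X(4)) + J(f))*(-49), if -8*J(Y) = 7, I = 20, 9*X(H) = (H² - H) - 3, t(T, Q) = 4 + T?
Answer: -7889/8 ≈ -986.13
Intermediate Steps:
X(H) = -⅓ - H/9 + H²/9 (X(H) = ((H² - H) - 3)/9 = (-3 + H² - H)/9 = -⅓ - H/9 + H²/9)
f = 8 (f = 3 + (4 + 1) = 3 + 5 = 8)
J(Y) = -7/8 (J(Y) = -⅛*7 = -7/8)
((I + X(4)) + J(f))*(-49) = ((20 + (-⅓ - ⅑*4 + (⅑)*4²)) - 7/8)*(-49) = ((20 + (-⅓ - 4/9 + (⅑)*16)) - 7/8)*(-49) = ((20 + (-⅓ - 4/9 + 16/9)) - 7/8)*(-49) = ((20 + 1) - 7/8)*(-49) = (21 - 7/8)*(-49) = (161/8)*(-49) = -7889/8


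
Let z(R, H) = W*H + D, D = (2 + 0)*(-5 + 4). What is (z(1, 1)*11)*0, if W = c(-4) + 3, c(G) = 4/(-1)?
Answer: 0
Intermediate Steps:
c(G) = -4 (c(G) = 4*(-1) = -4)
D = -2 (D = 2*(-1) = -2)
W = -1 (W = -4 + 3 = -1)
z(R, H) = -2 - H (z(R, H) = -H - 2 = -2 - H)
(z(1, 1)*11)*0 = ((-2 - 1*1)*11)*0 = ((-2 - 1)*11)*0 = -3*11*0 = -33*0 = 0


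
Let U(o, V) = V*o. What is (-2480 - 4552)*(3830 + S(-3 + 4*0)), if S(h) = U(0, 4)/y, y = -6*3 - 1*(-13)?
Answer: -26932560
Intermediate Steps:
y = -5 (y = -18 + 13 = -5)
S(h) = 0 (S(h) = (4*0)/(-5) = 0*(-⅕) = 0)
(-2480 - 4552)*(3830 + S(-3 + 4*0)) = (-2480 - 4552)*(3830 + 0) = -7032*3830 = -26932560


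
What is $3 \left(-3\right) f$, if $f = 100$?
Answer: $-900$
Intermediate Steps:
$3 \left(-3\right) f = 3 \left(-3\right) 100 = \left(-9\right) 100 = -900$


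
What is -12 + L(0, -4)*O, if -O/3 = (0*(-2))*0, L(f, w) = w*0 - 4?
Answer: -12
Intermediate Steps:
L(f, w) = -4 (L(f, w) = 0 - 4 = -4)
O = 0 (O = -3*0*(-2)*0 = -0*0 = -3*0 = 0)
-12 + L(0, -4)*O = -12 - 4*0 = -12 + 0 = -12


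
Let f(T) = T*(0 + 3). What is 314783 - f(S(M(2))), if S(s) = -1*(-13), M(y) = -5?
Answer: 314744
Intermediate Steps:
S(s) = 13
f(T) = 3*T (f(T) = T*3 = 3*T)
314783 - f(S(M(2))) = 314783 - 3*13 = 314783 - 1*39 = 314783 - 39 = 314744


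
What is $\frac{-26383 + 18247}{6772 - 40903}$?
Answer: $\frac{2712}{11377} \approx 0.23838$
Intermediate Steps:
$\frac{-26383 + 18247}{6772 - 40903} = - \frac{8136}{-34131} = \left(-8136\right) \left(- \frac{1}{34131}\right) = \frac{2712}{11377}$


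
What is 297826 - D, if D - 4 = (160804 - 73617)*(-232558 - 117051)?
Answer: 30481657705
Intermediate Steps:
D = -30481359879 (D = 4 + (160804 - 73617)*(-232558 - 117051) = 4 + 87187*(-349609) = 4 - 30481359883 = -30481359879)
297826 - D = 297826 - 1*(-30481359879) = 297826 + 30481359879 = 30481657705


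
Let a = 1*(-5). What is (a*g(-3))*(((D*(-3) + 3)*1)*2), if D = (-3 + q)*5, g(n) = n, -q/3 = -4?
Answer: -3960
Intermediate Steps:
q = 12 (q = -3*(-4) = 12)
D = 45 (D = (-3 + 12)*5 = 9*5 = 45)
a = -5
(a*g(-3))*(((D*(-3) + 3)*1)*2) = (-5*(-3))*(((45*(-3) + 3)*1)*2) = 15*(((-135 + 3)*1)*2) = 15*(-132*1*2) = 15*(-132*2) = 15*(-264) = -3960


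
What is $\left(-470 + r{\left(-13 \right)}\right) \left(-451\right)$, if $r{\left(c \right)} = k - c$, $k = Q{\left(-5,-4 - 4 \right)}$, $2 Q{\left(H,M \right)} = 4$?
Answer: $205205$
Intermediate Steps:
$Q{\left(H,M \right)} = 2$ ($Q{\left(H,M \right)} = \frac{1}{2} \cdot 4 = 2$)
$k = 2$
$r{\left(c \right)} = 2 - c$
$\left(-470 + r{\left(-13 \right)}\right) \left(-451\right) = \left(-470 + \left(2 - -13\right)\right) \left(-451\right) = \left(-470 + \left(2 + 13\right)\right) \left(-451\right) = \left(-470 + 15\right) \left(-451\right) = \left(-455\right) \left(-451\right) = 205205$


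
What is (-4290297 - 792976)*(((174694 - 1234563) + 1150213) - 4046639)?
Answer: 20110927553535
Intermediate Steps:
(-4290297 - 792976)*(((174694 - 1234563) + 1150213) - 4046639) = -5083273*((-1059869 + 1150213) - 4046639) = -5083273*(90344 - 4046639) = -5083273*(-3956295) = 20110927553535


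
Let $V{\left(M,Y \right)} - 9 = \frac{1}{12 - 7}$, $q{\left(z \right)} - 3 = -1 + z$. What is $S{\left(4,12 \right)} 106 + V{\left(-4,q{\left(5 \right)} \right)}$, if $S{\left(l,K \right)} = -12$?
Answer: $- \frac{6314}{5} \approx -1262.8$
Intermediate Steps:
$q{\left(z \right)} = 2 + z$ ($q{\left(z \right)} = 3 + \left(-1 + z\right) = 2 + z$)
$V{\left(M,Y \right)} = \frac{46}{5}$ ($V{\left(M,Y \right)} = 9 + \frac{1}{12 - 7} = 9 + \frac{1}{5} = \frac{46}{5}$)
$S{\left(4,12 \right)} 106 + V{\left(-4,q{\left(5 \right)} \right)} = \left(-12\right) 106 + \frac{46}{5} = -1272 + \frac{46}{5} = - \frac{6314}{5}$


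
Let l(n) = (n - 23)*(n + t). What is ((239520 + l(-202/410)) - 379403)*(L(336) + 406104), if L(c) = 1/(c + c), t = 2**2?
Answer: -1605221404273576531/28240800 ≈ -5.6840e+10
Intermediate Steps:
t = 4
l(n) = (-23 + n)*(4 + n) (l(n) = (n - 23)*(n + 4) = (-23 + n)*(4 + n))
L(c) = 1/(2*c)
((239520 + l(-202/410)) - 379403)*(L(336) + 406104) = ((239520 + (-92 + (-202/410)**2 - (-3838)/410)) - 379403)*((1/2)/336 + 406104) = ((239520 + (-92 + (-202*1/410)**2 - (-3838)/410)) - 379403)*((1/2)*(1/336) + 406104) = ((239520 + (-92 + (-101/205)**2 - 19*(-101/205))) - 379403)*(1/672 + 406104) = ((239520 + (-92 + 10201/42025 + 1919/205)) - 379403)*(272901889/672) = ((239520 - 3462704/42025) - 379403)*(272901889/672) = (10062365296/42025 - 379403)*(272901889/672) = -5882045779/42025*272901889/672 = -1605221404273576531/28240800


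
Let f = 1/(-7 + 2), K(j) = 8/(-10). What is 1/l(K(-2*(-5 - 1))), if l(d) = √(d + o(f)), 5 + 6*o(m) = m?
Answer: -I*√15/5 ≈ -0.7746*I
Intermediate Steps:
K(j) = -⅘ (K(j) = 8*(-⅒) = -⅘)
f = -⅕ (f = 1/(-5) = -⅕ ≈ -0.20000)
o(m) = -⅚ + m/6
l(d) = √(-13/15 + d) (l(d) = √(d + (-⅚ + (⅙)*(-⅕))) = √(d + (-⅚ - 1/30)) = √(d - 13/15) = √(-13/15 + d))
1/l(K(-2*(-5 - 1))) = 1/(√(-195 + 225*(-⅘))/15) = 1/(√(-195 - 180)/15) = 1/(√(-375)/15) = 1/((5*I*√15)/15) = 1/(I*√15/3) = -I*√15/5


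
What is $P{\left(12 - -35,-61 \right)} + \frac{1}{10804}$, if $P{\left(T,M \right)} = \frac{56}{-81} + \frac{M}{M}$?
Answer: $\frac{270181}{875124} \approx 0.30873$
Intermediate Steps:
$P{\left(T,M \right)} = \frac{25}{81}$ ($P{\left(T,M \right)} = 56 \left(- \frac{1}{81}\right) + 1 = - \frac{56}{81} + 1 = \frac{25}{81}$)
$P{\left(12 - -35,-61 \right)} + \frac{1}{10804} = \frac{25}{81} + \frac{1}{10804} = \frac{270181}{875124}$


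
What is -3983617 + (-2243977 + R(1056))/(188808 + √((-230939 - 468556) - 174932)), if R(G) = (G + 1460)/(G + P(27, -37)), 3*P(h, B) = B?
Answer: (-12472704827*√874427 + 2354953478860655*I)/(3131*(√874427 - 188808*I)) ≈ -3.9836e+6 + 0.058868*I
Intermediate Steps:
P(h, B) = B/3
R(G) = (1460 + G)/(-37/3 + G) (R(G) = (G + 1460)/(G + (⅓)*(-37)) = (1460 + G)/(G - 37/3) = (1460 + G)/(-37/3 + G))
-3983617 + (-2243977 + R(1056))/(188808 + √((-230939 - 468556) - 174932)) = -3983617 + (-2243977 + 3*(1460 + 1056)/(-37 + 3*1056))/(188808 + √((-230939 - 468556) - 174932)) = -3983617 + (-2243977 + 3*2516/(-37 + 3168))/(188808 + √(-699495 - 174932)) = -3983617 + (-2243977 + 3*2516/3131)/(188808 + √(-874427)) = -3983617 + (-2243977 + 3*(1/3131)*2516)/(188808 + I*√874427) = -3983617 + (-2243977 + 7548/3131)/(188808 + I*√874427) = -3983617 - 7025884439/(3131*(188808 + I*√874427))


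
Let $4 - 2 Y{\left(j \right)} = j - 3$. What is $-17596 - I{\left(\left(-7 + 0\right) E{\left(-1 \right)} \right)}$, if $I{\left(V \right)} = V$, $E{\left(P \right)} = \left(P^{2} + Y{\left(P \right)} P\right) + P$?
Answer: $-17624$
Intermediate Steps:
$Y{\left(j \right)} = \frac{7}{2} - \frac{j}{2}$ ($Y{\left(j \right)} = 2 - \frac{j - 3}{2} = 2 - \frac{-3 + j}{2} = 2 - \left(- \frac{3}{2} + \frac{j}{2}\right) = \frac{7}{2} - \frac{j}{2}$)
$E{\left(P \right)} = P + P^{2} + P \left(\frac{7}{2} - \frac{P}{2}\right)$ ($E{\left(P \right)} = \left(P^{2} + \left(\frac{7}{2} - \frac{P}{2}\right) P\right) + P = \left(P^{2} + P \left(\frac{7}{2} - \frac{P}{2}\right)\right) + P = P + P^{2} + P \left(\frac{7}{2} - \frac{P}{2}\right)$)
$-17596 - I{\left(\left(-7 + 0\right) E{\left(-1 \right)} \right)} = -17596 - \left(-7 + 0\right) \frac{1}{2} \left(-1\right) \left(9 - 1\right) = -17596 - - 7 \cdot \frac{1}{2} \left(-1\right) 8 = -17596 - \left(-7\right) \left(-4\right) = -17596 - 28 = -17624$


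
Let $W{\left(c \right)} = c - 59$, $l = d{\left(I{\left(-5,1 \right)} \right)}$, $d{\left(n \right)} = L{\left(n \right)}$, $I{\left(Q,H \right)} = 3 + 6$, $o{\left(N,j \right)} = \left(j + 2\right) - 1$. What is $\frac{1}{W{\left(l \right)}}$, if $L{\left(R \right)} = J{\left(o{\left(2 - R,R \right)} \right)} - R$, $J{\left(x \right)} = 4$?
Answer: $- \frac{1}{64} \approx -0.015625$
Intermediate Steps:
$o{\left(N,j \right)} = 1 + j$ ($o{\left(N,j \right)} = \left(2 + j\right) - 1 = 1 + j$)
$I{\left(Q,H \right)} = 9$
$L{\left(R \right)} = 4 - R$
$d{\left(n \right)} = 4 - n$
$l = -5$ ($l = 4 - 9 = -5$)
$W{\left(c \right)} = -59 + c$
$\frac{1}{W{\left(l \right)}} = \frac{1}{-59 - 5} = \frac{1}{-64} = - \frac{1}{64}$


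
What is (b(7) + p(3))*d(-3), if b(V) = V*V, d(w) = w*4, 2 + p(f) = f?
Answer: -600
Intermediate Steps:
p(f) = -2 + f
d(w) = 4*w
b(V) = V²
(b(7) + p(3))*d(-3) = (7² + (-2 + 3))*(4*(-3)) = (49 + 1)*(-12) = 50*(-12) = -600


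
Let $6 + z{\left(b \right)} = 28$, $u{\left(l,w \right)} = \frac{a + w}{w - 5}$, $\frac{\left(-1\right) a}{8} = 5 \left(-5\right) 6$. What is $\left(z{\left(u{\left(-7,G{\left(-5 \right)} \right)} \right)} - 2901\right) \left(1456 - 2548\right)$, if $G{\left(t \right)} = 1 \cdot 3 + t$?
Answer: $3143868$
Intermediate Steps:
$G{\left(t \right)} = 3 + t$
$a = 1200$ ($a = - 8 \cdot 5 \left(-5\right) 6 = - 8 \left(\left(-25\right) 6\right) = \left(-8\right) \left(-150\right) = 1200$)
$u{\left(l,w \right)} = \frac{1200 + w}{-5 + w}$ ($u{\left(l,w \right)} = \frac{1200 + w}{w - 5} = \frac{1200 + w}{-5 + w}$)
$z{\left(b \right)} = 22$ ($z{\left(b \right)} = -6 + 28 = 22$)
$\left(z{\left(u{\left(-7,G{\left(-5 \right)} \right)} \right)} - 2901\right) \left(1456 - 2548\right) = \left(22 - 2901\right) \left(1456 - 2548\right) = \left(-2879\right) \left(-1092\right) = 3143868$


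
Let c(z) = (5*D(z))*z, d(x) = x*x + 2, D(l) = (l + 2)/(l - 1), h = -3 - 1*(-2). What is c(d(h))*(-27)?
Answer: -2025/2 ≈ -1012.5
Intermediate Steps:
h = -1 (h = -3 + 2 = -1)
D(l) = (2 + l)/(-1 + l)
d(x) = 2 + x² (d(x) = x² + 2 = 2 + x²)
c(z) = 5*z*(2 + z)/(-1 + z) (c(z) = (5*((2 + z)/(-1 + z)))*z = (5*(2 + z)/(-1 + z))*z = 5*z*(2 + z)/(-1 + z))
c(d(h))*(-27) = (5*(2 + (-1)²)*(2 + (2 + (-1)²))/(-1 + (2 + (-1)²)))*(-27) = (5*(2 + 1)*(2 + (2 + 1))/(-1 + (2 + 1)))*(-27) = (5*3*(2 + 3)/(-1 + 3))*(-27) = (5*3*5/2)*(-27) = (5*3*(½)*5)*(-27) = (75/2)*(-27) = -2025/2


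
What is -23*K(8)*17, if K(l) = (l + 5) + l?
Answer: -8211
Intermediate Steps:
K(l) = 5 + 2*l (K(l) = (5 + l) + l = 5 + 2*l)
-23*K(8)*17 = -23*(5 + 2*8)*17 = -23*(5 + 16)*17 = -23*21*17 = -483*17 = -8211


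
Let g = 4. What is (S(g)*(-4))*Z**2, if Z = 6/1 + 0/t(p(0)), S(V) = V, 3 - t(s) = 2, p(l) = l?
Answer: -576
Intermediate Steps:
t(s) = 1 (t(s) = 3 - 1*2 = 3 - 2 = 1)
Z = 6 (Z = 6/1 + 0/1 = 6*1 + 0*1 = 6 + 0 = 6)
(S(g)*(-4))*Z**2 = (4*(-4))*6**2 = -16*36 = -576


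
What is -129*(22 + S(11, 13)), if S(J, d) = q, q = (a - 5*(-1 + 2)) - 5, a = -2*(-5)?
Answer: -2838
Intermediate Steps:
a = 10
q = 0 (q = (10 - 5*(-1 + 2)) - 5 = (10 - 5*1) - 5 = (10 - 5) - 5 = 5 - 5 = 0)
S(J, d) = 0
-129*(22 + S(11, 13)) = -129*(22 + 0) = -129*22 = -2838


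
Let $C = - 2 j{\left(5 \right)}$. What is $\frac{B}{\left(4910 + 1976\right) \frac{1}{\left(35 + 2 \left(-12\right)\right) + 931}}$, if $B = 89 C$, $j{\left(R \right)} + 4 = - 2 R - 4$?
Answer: $\frac{1509084}{3443} \approx 438.31$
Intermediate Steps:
$j{\left(R \right)} = -8 - 2 R$ ($j{\left(R \right)} = -4 - \left(4 + 2 R\right) = -8 - 2 R$)
$C = 36$ ($C = - 2 \left(-8 - 10\right) = \left(-2\right) \left(-18\right) = 36$)
$B = 3204$ ($B = 89 \cdot 36 = 3204$)
$\frac{B}{\left(4910 + 1976\right) \frac{1}{\left(35 + 2 \left(-12\right)\right) + 931}} = \frac{3204}{\left(4910 + 1976\right) \frac{1}{\left(35 + 2 \left(-12\right)\right) + 931}} = \frac{3204}{6886 \frac{1}{\left(35 - 24\right) + 931}} = \frac{3204}{6886 \frac{1}{11 + 931}} = \frac{3204}{6886 \cdot \frac{1}{942}} = \frac{3204}{\frac{3443}{471}} = 3204 \cdot \frac{471}{3443} = \frac{1509084}{3443}$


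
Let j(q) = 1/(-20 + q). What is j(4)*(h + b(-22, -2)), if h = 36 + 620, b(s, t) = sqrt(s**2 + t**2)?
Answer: -41 - sqrt(122)/8 ≈ -42.381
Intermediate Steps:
h = 656
j(4)*(h + b(-22, -2)) = (656 + sqrt((-22)**2 + (-2)**2))/(-20 + 4) = (656 + sqrt(484 + 4))/(-16) = -(656 + sqrt(488))/16 = -(656 + 2*sqrt(122))/16 = -41 - sqrt(122)/8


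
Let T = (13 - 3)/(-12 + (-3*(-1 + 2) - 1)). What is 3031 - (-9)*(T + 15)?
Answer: 25283/8 ≈ 3160.4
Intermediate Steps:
T = -5/8 (T = 10/(-12 + (-3*1 - 1)) = 10/(-12 + (-3 - 1)) = 10/(-12 - 4) = 10/(-16) = 10*(-1/16) = -5/8 ≈ -0.62500)
3031 - (-9)*(T + 15) = 3031 - (-9)*(-5/8 + 15) = 3031 - (-9)*115/8 = 3031 - 1*(-1035/8) = 3031 + 1035/8 = 25283/8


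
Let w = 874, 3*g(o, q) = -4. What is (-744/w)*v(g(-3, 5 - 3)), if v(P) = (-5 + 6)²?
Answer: -372/437 ≈ -0.85126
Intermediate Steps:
g(o, q) = -4/3 (g(o, q) = (⅓)*(-4) = -4/3)
v(P) = 1 (v(P) = 1² = 1)
(-744/w)*v(g(-3, 5 - 3)) = -744/874*1 = -744*1/874*1 = -372/437*1 = -372/437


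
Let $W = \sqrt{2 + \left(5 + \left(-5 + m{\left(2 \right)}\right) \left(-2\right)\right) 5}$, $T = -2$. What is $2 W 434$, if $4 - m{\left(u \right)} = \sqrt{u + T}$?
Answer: $868 \sqrt{37} \approx 5279.8$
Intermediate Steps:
$m{\left(u \right)} = 4 - \sqrt{-2 + u}$ ($m{\left(u \right)} = 4 - \sqrt{u - 2} = 4 - \sqrt{-2 + u}$)
$W = \sqrt{37}$ ($W = \sqrt{2 + \left(5 + \left(-5 + \left(4 - \sqrt{-2 + 2}\right)\right) \left(-2\right)\right) 5} = \sqrt{2 + \left(5 + \left(-5 + \left(4 - \sqrt{0}\right)\right) \left(-2\right)\right) 5} = \sqrt{2 + \left(5 + \left(-5 + \left(4 - 0\right)\right) \left(-2\right)\right) 5} = \sqrt{2 + \left(5 + \left(-5 + \left(4 + 0\right)\right) \left(-2\right)\right) 5} = \sqrt{2 + \left(5 + \left(-5 + 4\right) \left(-2\right)\right) 5} = \sqrt{2 + \left(5 - -2\right) 5} = \sqrt{2 + \left(5 + 2\right) 5} = \sqrt{2 + 7 \cdot 5} = \sqrt{2 + 35} = \sqrt{37} \approx 6.0828$)
$2 W 434 = 2 \sqrt{37} \cdot 434 = 868 \sqrt{37}$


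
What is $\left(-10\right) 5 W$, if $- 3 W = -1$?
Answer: $- \frac{50}{3} \approx -16.667$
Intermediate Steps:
$W = \frac{1}{3}$ ($W = \left(- \frac{1}{3}\right) \left(-1\right) = \frac{1}{3} \approx 0.33333$)
$\left(-10\right) 5 W = \left(-10\right) 5 \cdot \frac{1}{3} = \left(-50\right) \frac{1}{3} = - \frac{50}{3}$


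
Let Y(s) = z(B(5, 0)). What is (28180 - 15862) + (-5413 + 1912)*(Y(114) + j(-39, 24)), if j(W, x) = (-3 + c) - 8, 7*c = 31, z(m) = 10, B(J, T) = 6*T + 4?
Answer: 2202/7 ≈ 314.57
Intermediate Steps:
B(J, T) = 4 + 6*T
Y(s) = 10
c = 31/7 (c = (1/7)*31 = 31/7 ≈ 4.4286)
j(W, x) = -46/7 (j(W, x) = (-3 + 31/7) - 8 = 10/7 - 8 = -46/7)
(28180 - 15862) + (-5413 + 1912)*(Y(114) + j(-39, 24)) = (28180 - 15862) + (-5413 + 1912)*(10 - 46/7) = 12318 - 3501*24/7 = 12318 - 84024/7 = 2202/7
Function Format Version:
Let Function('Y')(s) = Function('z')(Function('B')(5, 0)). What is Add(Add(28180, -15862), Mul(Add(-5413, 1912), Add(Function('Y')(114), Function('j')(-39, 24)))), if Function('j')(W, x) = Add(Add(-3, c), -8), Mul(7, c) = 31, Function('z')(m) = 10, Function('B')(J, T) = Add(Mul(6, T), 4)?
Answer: Rational(2202, 7) ≈ 314.57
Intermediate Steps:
Function('B')(J, T) = Add(4, Mul(6, T))
Function('Y')(s) = 10
c = Rational(31, 7) (c = Mul(Rational(1, 7), 31) = Rational(31, 7) ≈ 4.4286)
Function('j')(W, x) = Rational(-46, 7) (Function('j')(W, x) = Add(Add(-3, Rational(31, 7)), -8) = Add(Rational(10, 7), -8) = Rational(-46, 7))
Add(Add(28180, -15862), Mul(Add(-5413, 1912), Add(Function('Y')(114), Function('j')(-39, 24)))) = Add(Add(28180, -15862), Mul(Add(-5413, 1912), Add(10, Rational(-46, 7)))) = Add(12318, Mul(-3501, Rational(24, 7))) = Add(12318, Rational(-84024, 7)) = Rational(2202, 7)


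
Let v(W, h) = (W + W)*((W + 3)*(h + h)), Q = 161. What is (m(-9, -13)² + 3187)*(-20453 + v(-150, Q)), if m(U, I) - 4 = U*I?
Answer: 252796529516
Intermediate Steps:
m(U, I) = 4 + I*U (m(U, I) = 4 + U*I = 4 + I*U)
v(W, h) = 4*W*h*(3 + W) (v(W, h) = (2*W)*((3 + W)*(2*h)) = (2*W)*(2*h*(3 + W)) = 4*W*h*(3 + W))
(m(-9, -13)² + 3187)*(-20453 + v(-150, Q)) = ((4 - 13*(-9))² + 3187)*(-20453 + 4*(-150)*161*(3 - 150)) = ((4 + 117)² + 3187)*(-20453 + 4*(-150)*161*(-147)) = (121² + 3187)*(-20453 + 14200200) = (14641 + 3187)*14179747 = 17828*14179747 = 252796529516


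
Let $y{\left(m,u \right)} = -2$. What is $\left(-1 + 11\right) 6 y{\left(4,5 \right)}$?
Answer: $-120$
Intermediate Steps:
$\left(-1 + 11\right) 6 y{\left(4,5 \right)} = \left(-1 + 11\right) 6 \left(-2\right) = 10 \cdot 6 \left(-2\right) = 60 \left(-2\right) = -120$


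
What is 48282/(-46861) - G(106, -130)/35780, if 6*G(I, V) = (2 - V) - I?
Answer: -5183199073/5030059740 ≈ -1.0304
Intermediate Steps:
G(I, V) = ⅓ - I/6 - V/6 (G(I, V) = ((2 - V) - I)/6 = (2 - I - V)/6 = ⅓ - I/6 - V/6)
48282/(-46861) - G(106, -130)/35780 = 48282/(-46861) - (⅓ - ⅙*106 - ⅙*(-130))/35780 = 48282*(-1/46861) - (⅓ - 53/3 + 65/3)/35780 = -48282/46861 - 13/(3*35780) = -48282/46861 - 1*13/107340 = -48282/46861 - 13/107340 = -5183199073/5030059740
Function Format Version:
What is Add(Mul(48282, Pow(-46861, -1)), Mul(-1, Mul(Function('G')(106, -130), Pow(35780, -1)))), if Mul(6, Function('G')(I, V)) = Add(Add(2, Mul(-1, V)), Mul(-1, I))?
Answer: Rational(-5183199073, 5030059740) ≈ -1.0304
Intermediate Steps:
Function('G')(I, V) = Add(Rational(1, 3), Mul(Rational(-1, 6), I), Mul(Rational(-1, 6), V)) (Function('G')(I, V) = Mul(Rational(1, 6), Add(Add(2, Mul(-1, V)), Mul(-1, I))) = Mul(Rational(1, 6), Add(2, Mul(-1, I), Mul(-1, V))) = Add(Rational(1, 3), Mul(Rational(-1, 6), I), Mul(Rational(-1, 6), V)))
Add(Mul(48282, Pow(-46861, -1)), Mul(-1, Mul(Function('G')(106, -130), Pow(35780, -1)))) = Add(Mul(48282, Pow(-46861, -1)), Mul(-1, Mul(Add(Rational(1, 3), Mul(Rational(-1, 6), 106), Mul(Rational(-1, 6), -130)), Pow(35780, -1)))) = Add(Mul(48282, Rational(-1, 46861)), Mul(-1, Mul(Add(Rational(1, 3), Rational(-53, 3), Rational(65, 3)), Rational(1, 35780)))) = Add(Rational(-48282, 46861), Mul(-1, Mul(Rational(13, 3), Rational(1, 35780)))) = Add(Rational(-48282, 46861), Mul(-1, Rational(13, 107340))) = Add(Rational(-48282, 46861), Rational(-13, 107340)) = Rational(-5183199073, 5030059740)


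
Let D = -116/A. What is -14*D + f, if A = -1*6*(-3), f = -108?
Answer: -160/9 ≈ -17.778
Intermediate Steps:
A = 18 (A = -6*(-3) = 18)
D = -58/9 (D = -116/18 = -116*1/18 = -58/9 ≈ -6.4444)
-14*D + f = -14*(-58/9) - 108 = 812/9 - 108 = -160/9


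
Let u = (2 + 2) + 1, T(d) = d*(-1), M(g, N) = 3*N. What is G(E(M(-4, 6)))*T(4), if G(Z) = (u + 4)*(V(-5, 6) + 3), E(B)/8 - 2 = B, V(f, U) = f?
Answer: 72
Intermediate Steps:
E(B) = 16 + 8*B
T(d) = -d
u = 5 (u = 4 + 1 = 5)
G(Z) = -18 (G(Z) = (5 + 4)*(-5 + 3) = 9*(-2) = -18)
G(E(M(-4, 6)))*T(4) = -(-18)*4 = -18*(-4) = 72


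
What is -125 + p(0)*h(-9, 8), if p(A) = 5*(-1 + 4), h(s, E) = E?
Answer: -5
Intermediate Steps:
p(A) = 15 (p(A) = 5*3 = 15)
-125 + p(0)*h(-9, 8) = -125 + 15*8 = -125 + 120 = -5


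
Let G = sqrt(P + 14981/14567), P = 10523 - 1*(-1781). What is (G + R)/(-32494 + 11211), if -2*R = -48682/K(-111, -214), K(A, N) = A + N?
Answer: 24341/6916975 - sqrt(2611096132883)/310029461 ≈ -0.0016930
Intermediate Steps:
P = 12304 (P = 10523 + 1781 = 12304)
R = -24341/325 (R = -(-24341)/(-111 - 214) = -(-24341)/(-325) = -(-24341)*(-1)/325 = -1/2*48682/325 = -24341/325 ≈ -74.895)
G = sqrt(2611096132883)/14567 (G = sqrt(12304 + 14981/14567) = sqrt(179247349/14567) = sqrt(2611096132883)/14567 ≈ 110.93)
(G + R)/(-32494 + 11211) = (sqrt(2611096132883)/14567 - 24341/325)/(-32494 + 11211) = (-24341/325 + sqrt(2611096132883)/14567)/(-21283) = (-24341/325 + sqrt(2611096132883)/14567)*(-1/21283) = 24341/6916975 - sqrt(2611096132883)/310029461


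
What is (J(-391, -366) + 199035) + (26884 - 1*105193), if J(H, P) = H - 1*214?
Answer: 120121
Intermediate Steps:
J(H, P) = -214 + H (J(H, P) = H - 214 = -214 + H)
(J(-391, -366) + 199035) + (26884 - 1*105193) = ((-214 - 391) + 199035) + (26884 - 1*105193) = (-605 + 199035) + (26884 - 105193) = 198430 - 78309 = 120121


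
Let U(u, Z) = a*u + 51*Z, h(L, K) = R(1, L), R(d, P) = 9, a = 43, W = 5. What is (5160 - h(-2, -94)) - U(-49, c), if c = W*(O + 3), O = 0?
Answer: 6493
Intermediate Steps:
c = 15 (c = 5*(0 + 3) = 5*3 = 15)
h(L, K) = 9
U(u, Z) = 43*u + 51*Z
(5160 - h(-2, -94)) - U(-49, c) = (5160 - 1*9) - (43*(-49) + 51*15) = (5160 - 9) - (-2107 + 765) = 5151 - 1*(-1342) = 5151 + 1342 = 6493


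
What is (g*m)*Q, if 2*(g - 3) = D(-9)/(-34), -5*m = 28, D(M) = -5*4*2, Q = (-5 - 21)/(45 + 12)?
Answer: 44408/4845 ≈ 9.1657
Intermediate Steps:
Q = -26/57 ≈ -0.45614
D(M) = -40 (D(M) = -20*2 = -40)
m = -28/5 (m = -⅕*28 = -28/5 ≈ -5.6000)
g = 61/17 (g = 3 + (-40/(-34))/2 = 3 + (-40*(-1/34))/2 = 3 + (½)*(20/17) = 3 + 10/17 = 61/17 ≈ 3.5882)
(g*m)*Q = ((61/17)*(-28/5))*(-26/57) = -1708/85*(-26/57) = 44408/4845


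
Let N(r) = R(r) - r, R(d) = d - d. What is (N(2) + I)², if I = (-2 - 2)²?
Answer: 196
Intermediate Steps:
R(d) = 0
N(r) = -r (N(r) = 0 - r = -r)
I = 16 (I = (-4)² = 16)
(N(2) + I)² = (-1*2 + 16)² = (-2 + 16)² = 14² = 196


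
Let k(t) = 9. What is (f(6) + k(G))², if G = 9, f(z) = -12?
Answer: 9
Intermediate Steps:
(f(6) + k(G))² = (-12 + 9)² = (-3)² = 9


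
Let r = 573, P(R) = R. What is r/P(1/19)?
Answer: 10887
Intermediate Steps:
r/P(1/19) = 573/(1/19) = 573*19 = 10887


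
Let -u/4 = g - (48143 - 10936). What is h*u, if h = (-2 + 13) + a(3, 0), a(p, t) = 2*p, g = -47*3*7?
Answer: 2597192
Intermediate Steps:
g = -987 (g = -141*7 = -987)
u = 152776 (u = -4*(-987 - (48143 - 10936)) = -4*(-987 - 1*37207) = -4*(-987 - 37207) = -4*(-38194) = 152776)
h = 17 (h = (-2 + 13) + 2*3 = 11 + 6 = 17)
h*u = 17*152776 = 2597192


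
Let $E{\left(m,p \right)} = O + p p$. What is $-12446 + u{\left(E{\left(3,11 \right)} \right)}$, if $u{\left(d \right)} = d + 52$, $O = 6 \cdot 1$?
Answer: $-12267$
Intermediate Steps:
$O = 6$
$E{\left(m,p \right)} = 6 + p^{2}$ ($E{\left(m,p \right)} = 6 + p p = 6 + p^{2}$)
$u{\left(d \right)} = 52 + d$
$-12446 + u{\left(E{\left(3,11 \right)} \right)} = -12446 + \left(52 + \left(6 + 11^{2}\right)\right) = -12446 + \left(52 + \left(6 + 121\right)\right) = -12446 + \left(52 + 127\right) = -12446 + 179 = -12267$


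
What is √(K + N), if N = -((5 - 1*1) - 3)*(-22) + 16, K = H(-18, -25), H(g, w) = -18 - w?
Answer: 3*√5 ≈ 6.7082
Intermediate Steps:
K = 7 (K = -18 - 1*(-25) = -18 + 25 = 7)
N = 38 (N = -((5 - 1) - 3)*(-22) + 16 = -(4 - 3)*(-22) + 16 = -1*1*(-22) + 16 = -1*(-22) + 16 = 22 + 16 = 38)
√(K + N) = √(7 + 38) = √45 = 3*√5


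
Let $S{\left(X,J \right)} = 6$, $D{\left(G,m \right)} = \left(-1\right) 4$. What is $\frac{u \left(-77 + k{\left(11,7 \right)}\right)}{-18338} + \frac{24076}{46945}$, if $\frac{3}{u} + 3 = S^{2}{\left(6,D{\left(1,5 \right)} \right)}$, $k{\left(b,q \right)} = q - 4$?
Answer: $\frac{2430018249}{4734825755} \approx 0.51322$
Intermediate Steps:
$D{\left(G,m \right)} = -4$
$k{\left(b,q \right)} = -4 + q$
$u = \frac{1}{11}$ ($u = \frac{3}{-3 + 6^{2}} = \frac{3}{-3 + 36} = \frac{3}{33} = 3 \cdot \frac{1}{33} = \frac{1}{11} \approx 0.090909$)
$\frac{u \left(-77 + k{\left(11,7 \right)}\right)}{-18338} + \frac{24076}{46945} = \frac{\frac{1}{11} \left(-77 + \left(-4 + 7\right)\right)}{-18338} + \frac{24076}{46945} = \frac{-77 + 3}{11} \left(- \frac{1}{18338}\right) + 24076 \cdot \frac{1}{46945} = \frac{1}{11} \left(-74\right) \left(- \frac{1}{18338}\right) + \frac{24076}{46945} = \left(- \frac{74}{11}\right) \left(- \frac{1}{18338}\right) + \frac{24076}{46945} = \frac{37}{100859} + \frac{24076}{46945} = \frac{2430018249}{4734825755}$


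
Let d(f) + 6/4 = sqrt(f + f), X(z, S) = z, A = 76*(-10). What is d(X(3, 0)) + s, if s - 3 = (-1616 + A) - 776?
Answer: -6301/2 + sqrt(6) ≈ -3148.1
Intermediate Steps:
A = -760
s = -3149 (s = 3 + ((-1616 - 760) - 776) = 3 + (-2376 - 776) = 3 - 3152 = -3149)
d(f) = -3/2 + sqrt(2)*sqrt(f) (d(f) = -3/2 + sqrt(f + f) = -3/2 + sqrt(2*f) = -3/2 + sqrt(2)*sqrt(f))
d(X(3, 0)) + s = (-3/2 + sqrt(2)*sqrt(3)) - 3149 = (-3/2 + sqrt(6)) - 3149 = -6301/2 + sqrt(6)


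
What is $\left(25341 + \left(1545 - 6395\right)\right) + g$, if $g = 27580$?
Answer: $48071$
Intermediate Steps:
$\left(25341 + \left(1545 - 6395\right)\right) + g = \left(25341 + \left(1545 - 6395\right)\right) + 27580 = \left(25341 - 4850\right) + 27580 = 20491 + 27580 = 48071$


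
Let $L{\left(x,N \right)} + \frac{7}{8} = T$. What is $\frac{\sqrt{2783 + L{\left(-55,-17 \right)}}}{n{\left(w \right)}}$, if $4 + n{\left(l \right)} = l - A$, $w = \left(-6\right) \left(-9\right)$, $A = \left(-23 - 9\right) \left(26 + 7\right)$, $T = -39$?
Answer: $\frac{\sqrt{43890}}{4424} \approx 0.047355$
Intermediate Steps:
$L{\left(x,N \right)} = - \frac{319}{8}$ ($L{\left(x,N \right)} = - \frac{7}{8} - 39 = - \frac{319}{8}$)
$A = -1056$ ($A = \left(-32\right) 33 = -1056$)
$w = 54$
$n{\left(l \right)} = 1052 + l$ ($n{\left(l \right)} = -4 + \left(l - -1056\right) = -4 + \left(l + 1056\right) = -4 + \left(1056 + l\right) = 1052 + l$)
$\frac{\sqrt{2783 + L{\left(-55,-17 \right)}}}{n{\left(w \right)}} = \frac{\sqrt{2783 - \frac{319}{8}}}{1052 + 54} = \frac{\sqrt{\frac{21945}{8}}}{1106} = \frac{\sqrt{43890}}{4} \cdot \frac{1}{1106} = \frac{\sqrt{43890}}{4424}$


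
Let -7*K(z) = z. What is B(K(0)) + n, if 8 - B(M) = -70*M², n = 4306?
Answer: 4314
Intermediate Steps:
K(z) = -z/7
B(M) = 8 + 70*M² (B(M) = 8 - (-70)*M² = 8 + 70*M²)
B(K(0)) + n = (8 + 70*(-⅐*0)²) + 4306 = (8 + 70*0²) + 4306 = (8 + 70*0) + 4306 = (8 + 0) + 4306 = 8 + 4306 = 4314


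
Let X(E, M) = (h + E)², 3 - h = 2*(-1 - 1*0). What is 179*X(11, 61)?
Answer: 45824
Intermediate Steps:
h = 5 (h = 3 - 2*(-1 - 1*0) = 3 - 2*(-1 + 0) = 3 - 2*(-1) = 3 - 1*(-2) = 3 + 2 = 5)
X(E, M) = (5 + E)²
179*X(11, 61) = 179*(5 + 11)² = 179*16² = 179*256 = 45824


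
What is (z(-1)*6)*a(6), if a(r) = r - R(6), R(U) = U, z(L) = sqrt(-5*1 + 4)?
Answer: 0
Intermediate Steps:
z(L) = I (z(L) = sqrt(-5 + 4) = sqrt(-1) = I)
a(r) = -6 + r (a(r) = r - 1*6 = r - 6 = -6 + r)
(z(-1)*6)*a(6) = (I*6)*(-6 + 6) = (6*I)*0 = 0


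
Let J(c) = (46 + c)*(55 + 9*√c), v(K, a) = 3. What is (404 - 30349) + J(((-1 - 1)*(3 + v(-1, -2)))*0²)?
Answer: -27415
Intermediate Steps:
(404 - 30349) + J(((-1 - 1)*(3 + v(-1, -2)))*0²) = (404 - 30349) + (2530 + 9*(((-1 - 1)*(3 + 3))*0²)^(3/2) + 55*(((-1 - 1)*(3 + 3))*0²) + 414*√(((-1 - 1)*(3 + 3))*0²)) = -29945 + (2530 + 9*(-2*6*0)^(3/2) + 55*(-2*6*0) + 414*√(-2*6*0)) = -29945 + (2530 + 9*(-12*0)^(3/2) + 55*(-12*0) + 414*√(-12*0)) = -29945 + (2530 + 9*0^(3/2) + 55*0 + 414*√0) = -29945 + (2530 + 9*0 + 0 + 414*0) = -29945 + (2530 + 0 + 0 + 0) = -29945 + 2530 = -27415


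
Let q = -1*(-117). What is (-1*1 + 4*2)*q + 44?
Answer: 863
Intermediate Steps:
q = 117
(-1*1 + 4*2)*q + 44 = (-1*1 + 4*2)*117 + 44 = (-1 + 8)*117 + 44 = 7*117 + 44 = 819 + 44 = 863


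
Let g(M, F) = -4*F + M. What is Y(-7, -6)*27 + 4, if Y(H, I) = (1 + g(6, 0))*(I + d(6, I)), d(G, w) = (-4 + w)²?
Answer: 17770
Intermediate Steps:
g(M, F) = M - 4*F
Y(H, I) = 7*I + 7*(-4 + I)² (Y(H, I) = (1 + (6 - 4*0))*(I + (-4 + I)²) = (1 + (6 + 0))*(I + (-4 + I)²) = (1 + 6)*(I + (-4 + I)²) = 7*(I + (-4 + I)²) = 7*I + 7*(-4 + I)²)
Y(-7, -6)*27 + 4 = (7*(-6) + 7*(-4 - 6)²)*27 + 4 = (-42 + 7*(-10)²)*27 + 4 = (-42 + 7*100)*27 + 4 = (-42 + 700)*27 + 4 = 658*27 + 4 = 17766 + 4 = 17770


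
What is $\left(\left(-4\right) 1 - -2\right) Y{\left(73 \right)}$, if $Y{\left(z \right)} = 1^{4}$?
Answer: $-2$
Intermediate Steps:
$Y{\left(z \right)} = 1$
$\left(\left(-4\right) 1 - -2\right) Y{\left(73 \right)} = \left(\left(-4\right) 1 - -2\right) 1 = \left(-4 + 2\right) 1 = \left(-2\right) 1 = -2$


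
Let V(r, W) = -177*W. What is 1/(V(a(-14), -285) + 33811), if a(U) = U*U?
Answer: 1/84256 ≈ 1.1869e-5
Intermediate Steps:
a(U) = U²
1/(V(a(-14), -285) + 33811) = 1/(-177*(-285) + 33811) = 1/(50445 + 33811) = 1/84256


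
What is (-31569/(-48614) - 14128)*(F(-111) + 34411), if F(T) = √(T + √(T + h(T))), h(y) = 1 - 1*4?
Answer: -23633028248453/48614 - 686787023*√(-111 + I*√114)/48614 ≈ -4.8614e+8 - 1.4901e+5*I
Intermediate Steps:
h(y) = -3 (h(y) = 1 - 4 = -3)
F(T) = √(T + √(-3 + T)) (F(T) = √(T + √(T - 3)) = √(T + √(-3 + T)))
(-31569/(-48614) - 14128)*(F(-111) + 34411) = (-31569/(-48614) - 14128)*(√(-111 + √(-3 - 111)) + 34411) = (-31569*(-1/48614) - 14128)*(√(-111 + √(-114)) + 34411) = (31569/48614 - 14128)*(√(-111 + I*√114) + 34411) = -686787023*(34411 + √(-111 + I*√114))/48614 = -23633028248453/48614 - 686787023*√(-111 + I*√114)/48614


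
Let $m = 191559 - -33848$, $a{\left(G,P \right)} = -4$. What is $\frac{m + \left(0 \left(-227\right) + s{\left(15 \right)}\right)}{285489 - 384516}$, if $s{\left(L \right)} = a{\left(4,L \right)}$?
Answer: $- \frac{225403}{99027} \approx -2.2762$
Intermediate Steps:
$s{\left(L \right)} = -4$
$m = 225407$ ($m = 191559 + 33848 = 225407$)
$\frac{m + \left(0 \left(-227\right) + s{\left(15 \right)}\right)}{285489 - 384516} = \frac{225407 + \left(0 \left(-227\right) - 4\right)}{285489 - 384516} = \frac{225407 + \left(0 - 4\right)}{-99027} = \left(225407 - 4\right) \left(- \frac{1}{99027}\right) = 225403 \left(- \frac{1}{99027}\right) = - \frac{225403}{99027}$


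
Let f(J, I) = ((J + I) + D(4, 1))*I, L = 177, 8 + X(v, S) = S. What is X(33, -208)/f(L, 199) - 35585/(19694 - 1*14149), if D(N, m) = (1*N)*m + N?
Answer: -22670509/3531056 ≈ -6.4203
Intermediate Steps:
X(v, S) = -8 + S
D(N, m) = N + N*m (D(N, m) = N*m + N = N + N*m)
f(J, I) = I*(8 + I + J) (f(J, I) = ((J + I) + 4*(1 + 1))*I = ((I + J) + 4*2)*I = ((I + J) + 8)*I = (8 + I + J)*I = I*(8 + I + J))
X(33, -208)/f(L, 199) - 35585/(19694 - 1*14149) = (-8 - 208)/((199*(8 + 199 + 177))) - 35585/(19694 - 1*14149) = -216/(199*384) - 35585/(19694 - 14149) = -216/76416 - 35585/5545 = -216*1/76416 - 35585*1/5545 = -9/3184 - 7117/1109 = -22670509/3531056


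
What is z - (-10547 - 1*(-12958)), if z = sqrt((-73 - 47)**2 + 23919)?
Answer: -2411 + sqrt(38319) ≈ -2215.2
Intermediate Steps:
z = sqrt(38319) (z = sqrt((-120)**2 + 23919) = sqrt(14400 + 23919) = sqrt(38319) ≈ 195.75)
z - (-10547 - 1*(-12958)) = sqrt(38319) - (-10547 - 1*(-12958)) = sqrt(38319) - (-10547 + 12958) = sqrt(38319) - 1*2411 = sqrt(38319) - 2411 = -2411 + sqrt(38319)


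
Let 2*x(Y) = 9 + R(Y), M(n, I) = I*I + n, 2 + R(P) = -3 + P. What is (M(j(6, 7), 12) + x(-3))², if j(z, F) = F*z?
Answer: 139129/4 ≈ 34782.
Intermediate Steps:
R(P) = -5 + P (R(P) = -2 + (-3 + P) = -5 + P)
M(n, I) = n + I² (M(n, I) = I² + n = n + I²)
x(Y) = 2 + Y/2 (x(Y) = (9 + (-5 + Y))/2 = (4 + Y)/2 = 2 + Y/2)
(M(j(6, 7), 12) + x(-3))² = ((7*6 + 12²) + (2 + (½)*(-3)))² = ((42 + 144) + (2 - 3/2))² = (186 + ½)² = (373/2)² = 139129/4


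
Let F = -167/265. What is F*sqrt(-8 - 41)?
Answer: -1169*I/265 ≈ -4.4113*I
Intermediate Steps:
F = -167/265 (F = -167*1/265 = -167/265 ≈ -0.63019)
F*sqrt(-8 - 41) = -167*sqrt(-8 - 41)/265 = -1169*I/265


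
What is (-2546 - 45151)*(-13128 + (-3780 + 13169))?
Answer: 178339083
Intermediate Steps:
(-2546 - 45151)*(-13128 + (-3780 + 13169)) = -47697*(-13128 + 9389) = -47697*(-3739) = 178339083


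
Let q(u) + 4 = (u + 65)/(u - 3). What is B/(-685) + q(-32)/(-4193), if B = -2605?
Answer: 76483056/20105435 ≈ 3.8041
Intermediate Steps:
q(u) = -4 + (65 + u)/(-3 + u) (q(u) = -4 + (u + 65)/(u - 3) = -4 + (65 + u)/(-3 + u))
B/(-685) + q(-32)/(-4193) = -2605/(-685) + ((77 - 3*(-32))/(-3 - 32))/(-4193) = -2605*(-1/685) + ((77 + 96)/(-35))*(-1/4193) = 521/137 - 1/35*173*(-1/4193) = 521/137 - 173/35*(-1/4193) = 521/137 + 173/146755 = 76483056/20105435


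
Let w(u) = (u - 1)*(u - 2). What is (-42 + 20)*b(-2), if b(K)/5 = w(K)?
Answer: -1320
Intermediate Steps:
w(u) = (-1 + u)*(-2 + u)
b(K) = 10 - 15*K + 5*K² (b(K) = 5*(2 + K² - 3*K) = 10 - 15*K + 5*K²)
(-42 + 20)*b(-2) = (-42 + 20)*(10 - 15*(-2) + 5*(-2)²) = -22*(10 + 30 + 5*4) = -22*(10 + 30 + 20) = -22*60 = -1320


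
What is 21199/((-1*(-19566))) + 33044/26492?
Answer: 302035703/129585618 ≈ 2.3308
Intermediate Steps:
21199/((-1*(-19566))) + 33044/26492 = 21199/19566 + 33044*(1/26492) = 21199*(1/19566) + 8261/6623 = 21199/19566 + 8261/6623 = 302035703/129585618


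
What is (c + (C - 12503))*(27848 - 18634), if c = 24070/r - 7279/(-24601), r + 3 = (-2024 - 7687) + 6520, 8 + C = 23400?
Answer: 3939172717384054/39287797 ≈ 1.0026e+8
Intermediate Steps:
C = 23392 (C = -8 + 23400 = 23392)
r = -3194 (r = -3 + ((-2024 - 7687) + 6520) = -3 + (-9711 + 6520) = -3 - 3191 = -3194)
c = -284448472/39287797 (c = 24070/(-3194) - 7279/(-24601) = 24070*(-1/3194) - 7279*(-1/24601) = -12035/1597 + 7279/24601 = -284448472/39287797 ≈ -7.2401)
(c + (C - 12503))*(27848 - 18634) = (-284448472/39287797 + (23392 - 12503))*(27848 - 18634) = (-284448472/39287797 + 10889)*9214 = (427520373061/39287797)*9214 = 3939172717384054/39287797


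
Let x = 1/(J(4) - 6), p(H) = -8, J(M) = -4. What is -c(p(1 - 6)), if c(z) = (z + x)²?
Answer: -6561/100 ≈ -65.610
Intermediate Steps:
x = -⅒ (x = 1/(-4 - 6) = 1/(-10) = -⅒ ≈ -0.10000)
c(z) = (-⅒ + z)² (c(z) = (z - ⅒)² = (-⅒ + z)²)
-c(p(1 - 6)) = -(-1 + 10*(-8))²/100 = -(-1 - 80)²/100 = -(-81)²/100 = -6561/100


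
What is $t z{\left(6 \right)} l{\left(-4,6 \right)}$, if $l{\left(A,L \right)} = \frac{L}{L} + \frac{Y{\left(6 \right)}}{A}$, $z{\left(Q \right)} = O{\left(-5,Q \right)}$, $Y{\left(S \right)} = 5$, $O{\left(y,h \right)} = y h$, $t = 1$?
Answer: $\frac{15}{2} \approx 7.5$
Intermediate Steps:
$O{\left(y,h \right)} = h y$
$z{\left(Q \right)} = - 5 Q$ ($z{\left(Q \right)} = Q \left(-5\right) = - 5 Q$)
$l{\left(A,L \right)} = 1 + \frac{5}{A}$ ($l{\left(A,L \right)} = \frac{L}{L} + \frac{5}{A} = 1 + \frac{5}{A}$)
$t z{\left(6 \right)} l{\left(-4,6 \right)} = 1 \left(\left(-5\right) 6\right) \frac{5 - 4}{-4} = 1 \left(-30\right) \left(\left(- \frac{1}{4}\right) 1\right) = \left(-30\right) \left(- \frac{1}{4}\right) = \frac{15}{2}$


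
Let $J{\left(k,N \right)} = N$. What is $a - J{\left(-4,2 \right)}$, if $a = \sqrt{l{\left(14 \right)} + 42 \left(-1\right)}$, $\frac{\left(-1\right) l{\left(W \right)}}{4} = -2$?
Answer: $-2 + i \sqrt{34} \approx -2.0 + 5.831 i$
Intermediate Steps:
$l{\left(W \right)} = 8$ ($l{\left(W \right)} = \left(-4\right) \left(-2\right) = 8$)
$a = i \sqrt{34}$ ($a = \sqrt{8 + 42 \left(-1\right)} = \sqrt{8 - 42} = \sqrt{-34} = i \sqrt{34} \approx 5.8309 i$)
$a - J{\left(-4,2 \right)} = i \sqrt{34} - 2 = -2 + i \sqrt{34}$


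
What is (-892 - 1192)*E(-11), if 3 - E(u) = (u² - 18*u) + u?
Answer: 635620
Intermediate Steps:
E(u) = 3 - u² + 17*u (E(u) = 3 - ((u² - 18*u) + u) = 3 - (u² - 17*u) = 3 + (-u² + 17*u) = 3 - u² + 17*u)
(-892 - 1192)*E(-11) = (-892 - 1192)*(3 - 1*(-11)² + 17*(-11)) = -2084*(3 - 1*121 - 187) = -2084*(3 - 121 - 187) = -2084*(-305) = 635620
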